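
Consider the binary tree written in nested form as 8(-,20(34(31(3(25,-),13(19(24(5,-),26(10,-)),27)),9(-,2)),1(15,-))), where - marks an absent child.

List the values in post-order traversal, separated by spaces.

Post-order visits the left subtree, then the right subtree, then the node.
At 8: no left child.
At 8: go right to 20.
  At 20: go left to 34.
    At 34: go left to 31.
      At 31: go left to 3.
        At 3: go left to 25.
          25 is a leaf — visit 25.
        At 3: no right child.
        Visit 3.
      At 31: go right to 13.
        At 13: go left to 19.
          At 19: go left to 24.
            At 24: go left to 5.
              5 is a leaf — visit 5.
            At 24: no right child.
            Visit 24.
          At 19: go right to 26.
            At 26: go left to 10.
              10 is a leaf — visit 10.
            At 26: no right child.
            Visit 26.
          Visit 19.
        At 13: go right to 27.
          27 is a leaf — visit 27.
        Visit 13.
      Visit 31.
    At 34: go right to 9.
      At 9: no left child.
      At 9: go right to 2.
        2 is a leaf — visit 2.
      Visit 9.
    Visit 34.
  At 20: go right to 1.
    At 1: go left to 15.
      15 is a leaf — visit 15.
    At 1: no right child.
    Visit 1.
  Visit 20.
Visit 8.

25 3 5 24 10 26 19 27 13 31 2 9 34 15 1 20 8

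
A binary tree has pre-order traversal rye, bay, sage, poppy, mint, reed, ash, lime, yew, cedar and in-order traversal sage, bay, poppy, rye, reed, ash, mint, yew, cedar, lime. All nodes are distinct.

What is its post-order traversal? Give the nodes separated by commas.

The first element of pre-order is the root; it splits in-order into left and right subtrees.
Root rye: left subtree has 3 nodes {sage, bay, poppy}, right has 6 {reed, ash, mint, yew, cedar, lime}.
  Root bay: left subtree has 1 node {sage}, right has 1 {poppy}.
  Root mint: left subtree has 2 nodes {reed, ash}, right has 3 {yew, cedar, lime}.
    Root reed: left subtree has 0 nodes { }, right has 1 {ash}.
    Root lime: left subtree has 2 nodes {yew, cedar}, right has 0 { }.
      Root yew: left subtree has 0 nodes { }, right has 1 {cedar}.

sage, poppy, bay, ash, reed, cedar, yew, lime, mint, rye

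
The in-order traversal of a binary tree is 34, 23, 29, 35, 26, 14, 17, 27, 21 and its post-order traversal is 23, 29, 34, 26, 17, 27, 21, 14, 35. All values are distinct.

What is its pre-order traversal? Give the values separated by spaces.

The last element of post-order is the root; it splits in-order into left and right subtrees.
Root 35: left subtree has 3 nodes {34, 23, 29}, right has 5 {26, 14, 17, 27, 21}.
  Root 34: left subtree has 0 nodes { }, right has 2 {23, 29}.
    Root 29: left subtree has 1 node {23}, right has 0 { }.
  Root 14: left subtree has 1 node {26}, right has 3 {17, 27, 21}.
    Root 21: left subtree has 2 nodes {17, 27}, right has 0 { }.
      Root 27: left subtree has 1 node {17}, right has 0 { }.

35 34 29 23 14 26 21 27 17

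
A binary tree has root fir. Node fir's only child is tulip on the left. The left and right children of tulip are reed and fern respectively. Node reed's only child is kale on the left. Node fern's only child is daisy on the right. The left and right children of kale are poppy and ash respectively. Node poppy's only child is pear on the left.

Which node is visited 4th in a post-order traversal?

kale

Post-order visits the left subtree, then the right subtree, then the node.
At fir: go left to tulip.
  At tulip: go left to reed.
    At reed: go left to kale.
      At kale: go left to poppy.
        At poppy: go left to pear.
          pear is a leaf — visit pear.
        At poppy: no right child.
        Visit poppy.
      At kale: go right to ash.
        ash is a leaf — visit ash.
      Visit kale.
    At reed: no right child.
    Visit reed.
  At tulip: go right to fern.
    At fern: no left child.
    At fern: go right to daisy.
      daisy is a leaf — visit daisy.
    Visit fern.
  Visit tulip.
At fir: no right child.
Visit fir.
Full post-order sequence: pear, poppy, ash, kale, reed, daisy, fern, tulip, fir.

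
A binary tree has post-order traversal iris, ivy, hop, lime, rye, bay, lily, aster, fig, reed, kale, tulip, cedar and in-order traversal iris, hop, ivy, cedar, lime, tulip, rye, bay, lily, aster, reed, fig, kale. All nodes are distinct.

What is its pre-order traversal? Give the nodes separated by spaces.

cedar hop iris ivy tulip lime kale reed aster lily bay rye fig

The last element of post-order is the root; it splits in-order into left and right subtrees.
Root cedar: left subtree has 3 nodes {iris, hop, ivy}, right has 9 {lime, tulip, rye, bay, lily, aster, reed, fig, kale}.
  Root hop: left subtree has 1 node {iris}, right has 1 {ivy}.
  Root tulip: left subtree has 1 node {lime}, right has 7 {rye, bay, lily, aster, reed, fig, kale}.
    Root kale: left subtree has 6 nodes {rye, bay, lily, aster, reed, fig}, right has 0 { }.
      Root reed: left subtree has 4 nodes {rye, bay, lily, aster}, right has 1 {fig}.
        Root aster: left subtree has 3 nodes {rye, bay, lily}, right has 0 { }.
          Root lily: left subtree has 2 nodes {rye, bay}, right has 0 { }.
            Root bay: left subtree has 1 node {rye}, right has 0 { }.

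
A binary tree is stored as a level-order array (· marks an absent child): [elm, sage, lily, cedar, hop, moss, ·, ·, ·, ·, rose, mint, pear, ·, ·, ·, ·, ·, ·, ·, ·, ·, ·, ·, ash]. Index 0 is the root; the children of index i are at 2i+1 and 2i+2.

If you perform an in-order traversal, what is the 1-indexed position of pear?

9

In-order visits the left subtree, then the node, then the right subtree.
At elm: go left to sage.
  At sage: go left to cedar.
    cedar is a leaf — visit cedar.
  Visit sage.
  At sage: go right to hop.
    At hop: no left child.
    Visit hop.
    At hop: go right to rose.
      rose is a leaf — visit rose.
Visit elm.
At elm: go right to lily.
  At lily: go left to moss.
    At moss: go left to mint.
      At mint: no left child.
      Visit mint.
      At mint: go right to ash.
        ash is a leaf — visit ash.
    Visit moss.
    At moss: go right to pear.
      pear is a leaf — visit pear.
  Visit lily.
  At lily: no right child.
Full in-order sequence: cedar, sage, hop, rose, elm, mint, ash, moss, pear, lily.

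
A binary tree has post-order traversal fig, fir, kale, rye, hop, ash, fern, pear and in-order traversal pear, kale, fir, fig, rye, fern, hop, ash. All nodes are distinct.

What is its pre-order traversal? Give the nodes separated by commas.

pear, fern, rye, kale, fir, fig, ash, hop

The last element of post-order is the root; it splits in-order into left and right subtrees.
Root pear: left subtree has 0 nodes { }, right has 7 {kale, fir, fig, rye, fern, hop, ash}.
  Root fern: left subtree has 4 nodes {kale, fir, fig, rye}, right has 2 {hop, ash}.
    Root rye: left subtree has 3 nodes {kale, fir, fig}, right has 0 { }.
      Root kale: left subtree has 0 nodes { }, right has 2 {fir, fig}.
        Root fir: left subtree has 0 nodes { }, right has 1 {fig}.
    Root ash: left subtree has 1 node {hop}, right has 0 { }.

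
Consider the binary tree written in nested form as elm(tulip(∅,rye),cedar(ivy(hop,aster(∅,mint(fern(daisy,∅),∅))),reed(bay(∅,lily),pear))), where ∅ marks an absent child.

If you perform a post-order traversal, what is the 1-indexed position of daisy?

4

Post-order visits the left subtree, then the right subtree, then the node.
At elm: go left to tulip.
  At tulip: no left child.
  At tulip: go right to rye.
    rye is a leaf — visit rye.
  Visit tulip.
At elm: go right to cedar.
  At cedar: go left to ivy.
    At ivy: go left to hop.
      hop is a leaf — visit hop.
    At ivy: go right to aster.
      At aster: no left child.
      At aster: go right to mint.
        At mint: go left to fern.
          At fern: go left to daisy.
            daisy is a leaf — visit daisy.
          At fern: no right child.
          Visit fern.
        At mint: no right child.
        Visit mint.
      Visit aster.
    Visit ivy.
  At cedar: go right to reed.
    At reed: go left to bay.
      At bay: no left child.
      At bay: go right to lily.
        lily is a leaf — visit lily.
      Visit bay.
    At reed: go right to pear.
      pear is a leaf — visit pear.
    Visit reed.
  Visit cedar.
Visit elm.
Full post-order sequence: rye, tulip, hop, daisy, fern, mint, aster, ivy, lily, bay, pear, reed, cedar, elm.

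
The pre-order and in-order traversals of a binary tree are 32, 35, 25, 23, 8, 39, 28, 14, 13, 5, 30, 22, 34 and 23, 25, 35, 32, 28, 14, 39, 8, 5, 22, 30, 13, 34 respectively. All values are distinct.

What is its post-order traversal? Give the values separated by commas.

23, 25, 35, 14, 28, 39, 22, 30, 5, 34, 13, 8, 32

The first element of pre-order is the root; it splits in-order into left and right subtrees.
Root 32: left subtree has 3 nodes {23, 25, 35}, right has 9 {28, 14, 39, 8, 5, 22, 30, 13, 34}.
  Root 35: left subtree has 2 nodes {23, 25}, right has 0 { }.
    Root 25: left subtree has 1 node {23}, right has 0 { }.
  Root 8: left subtree has 3 nodes {28, 14, 39}, right has 5 {5, 22, 30, 13, 34}.
    Root 39: left subtree has 2 nodes {28, 14}, right has 0 { }.
      Root 28: left subtree has 0 nodes { }, right has 1 {14}.
    Root 13: left subtree has 3 nodes {5, 22, 30}, right has 1 {34}.
      Root 5: left subtree has 0 nodes { }, right has 2 {22, 30}.
        Root 30: left subtree has 1 node {22}, right has 0 { }.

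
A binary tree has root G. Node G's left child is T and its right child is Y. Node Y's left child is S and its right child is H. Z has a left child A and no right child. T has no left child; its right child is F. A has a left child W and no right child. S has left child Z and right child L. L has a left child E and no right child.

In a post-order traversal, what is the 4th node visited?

Post-order visits the left subtree, then the right subtree, then the node.
At G: go left to T.
  At T: no left child.
  At T: go right to F.
    F is a leaf — visit F.
  Visit T.
At G: go right to Y.
  At Y: go left to S.
    At S: go left to Z.
      At Z: go left to A.
        At A: go left to W.
          W is a leaf — visit W.
        At A: no right child.
        Visit A.
      At Z: no right child.
      Visit Z.
    At S: go right to L.
      At L: go left to E.
        E is a leaf — visit E.
      At L: no right child.
      Visit L.
    Visit S.
  At Y: go right to H.
    H is a leaf — visit H.
  Visit Y.
Visit G.
Full post-order sequence: F, T, W, A, Z, E, L, S, H, Y, G.

A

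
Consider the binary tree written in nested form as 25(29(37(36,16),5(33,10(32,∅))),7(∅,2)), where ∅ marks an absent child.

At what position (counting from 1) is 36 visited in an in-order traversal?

In-order visits the left subtree, then the node, then the right subtree.
At 25: go left to 29.
  At 29: go left to 37.
    At 37: go left to 36.
      36 is a leaf — visit 36.
    Visit 37.
    At 37: go right to 16.
      16 is a leaf — visit 16.
  Visit 29.
  At 29: go right to 5.
    At 5: go left to 33.
      33 is a leaf — visit 33.
    Visit 5.
    At 5: go right to 10.
      At 10: go left to 32.
        32 is a leaf — visit 32.
      Visit 10.
      At 10: no right child.
Visit 25.
At 25: go right to 7.
  At 7: no left child.
  Visit 7.
  At 7: go right to 2.
    2 is a leaf — visit 2.
Full in-order sequence: 36, 37, 16, 29, 33, 5, 32, 10, 25, 7, 2.

1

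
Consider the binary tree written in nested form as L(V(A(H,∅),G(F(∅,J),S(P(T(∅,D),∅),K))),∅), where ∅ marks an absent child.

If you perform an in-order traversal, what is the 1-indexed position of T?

7

In-order visits the left subtree, then the node, then the right subtree.
At L: go left to V.
  At V: go left to A.
    At A: go left to H.
      H is a leaf — visit H.
    Visit A.
    At A: no right child.
  Visit V.
  At V: go right to G.
    At G: go left to F.
      At F: no left child.
      Visit F.
      At F: go right to J.
        J is a leaf — visit J.
    Visit G.
    At G: go right to S.
      At S: go left to P.
        At P: go left to T.
          At T: no left child.
          Visit T.
          At T: go right to D.
            D is a leaf — visit D.
        Visit P.
        At P: no right child.
      Visit S.
      At S: go right to K.
        K is a leaf — visit K.
Visit L.
At L: no right child.
Full in-order sequence: H, A, V, F, J, G, T, D, P, S, K, L.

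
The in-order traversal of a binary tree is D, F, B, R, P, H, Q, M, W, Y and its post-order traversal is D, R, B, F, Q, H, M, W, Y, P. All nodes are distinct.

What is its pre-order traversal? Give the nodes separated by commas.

P, F, D, B, R, Y, W, M, H, Q

The last element of post-order is the root; it splits in-order into left and right subtrees.
Root P: left subtree has 4 nodes {D, F, B, R}, right has 5 {H, Q, M, W, Y}.
  Root F: left subtree has 1 node {D}, right has 2 {B, R}.
    Root B: left subtree has 0 nodes { }, right has 1 {R}.
  Root Y: left subtree has 4 nodes {H, Q, M, W}, right has 0 { }.
    Root W: left subtree has 3 nodes {H, Q, M}, right has 0 { }.
      Root M: left subtree has 2 nodes {H, Q}, right has 0 { }.
        Root H: left subtree has 0 nodes { }, right has 1 {Q}.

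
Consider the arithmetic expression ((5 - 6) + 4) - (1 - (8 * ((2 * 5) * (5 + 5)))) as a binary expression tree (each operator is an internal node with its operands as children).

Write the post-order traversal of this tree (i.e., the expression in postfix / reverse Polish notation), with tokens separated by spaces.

5 6 - 4 + 1 8 2 5 * 5 5 + * * - -

Post-order on an expression tree gives postfix notation: for each operator, emit left operand, right operand, then the operator.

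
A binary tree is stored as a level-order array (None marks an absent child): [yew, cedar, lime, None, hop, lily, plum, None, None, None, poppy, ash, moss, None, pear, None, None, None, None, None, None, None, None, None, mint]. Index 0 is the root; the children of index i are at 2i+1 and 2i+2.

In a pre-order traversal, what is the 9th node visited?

moss

Pre-order visits the node, then its left subtree, then its right subtree.
Visit yew.
At yew: go left to cedar.
  Visit cedar.
  At cedar: no left child.
  At cedar: go right to hop.
    Visit hop.
    At hop: no left child.
    At hop: go right to poppy.
      poppy is a leaf — visit poppy.
At yew: go right to lime.
  Visit lime.
  At lime: go left to lily.
    Visit lily.
    At lily: go left to ash.
      Visit ash.
      At ash: no left child.
      At ash: go right to mint.
        mint is a leaf — visit mint.
    At lily: go right to moss.
      moss is a leaf — visit moss.
  At lime: go right to plum.
    Visit plum.
    At plum: no left child.
    At plum: go right to pear.
      pear is a leaf — visit pear.
Full pre-order sequence: yew, cedar, hop, poppy, lime, lily, ash, mint, moss, plum, pear.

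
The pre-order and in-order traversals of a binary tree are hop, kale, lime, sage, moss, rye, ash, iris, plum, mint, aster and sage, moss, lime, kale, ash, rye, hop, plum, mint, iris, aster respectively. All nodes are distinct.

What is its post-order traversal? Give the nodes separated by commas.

moss, sage, lime, ash, rye, kale, mint, plum, aster, iris, hop

The first element of pre-order is the root; it splits in-order into left and right subtrees.
Root hop: left subtree has 6 nodes {sage, moss, lime, kale, ash, rye}, right has 4 {plum, mint, iris, aster}.
  Root kale: left subtree has 3 nodes {sage, moss, lime}, right has 2 {ash, rye}.
    Root lime: left subtree has 2 nodes {sage, moss}, right has 0 { }.
      Root sage: left subtree has 0 nodes { }, right has 1 {moss}.
    Root rye: left subtree has 1 node {ash}, right has 0 { }.
  Root iris: left subtree has 2 nodes {plum, mint}, right has 1 {aster}.
    Root plum: left subtree has 0 nodes { }, right has 1 {mint}.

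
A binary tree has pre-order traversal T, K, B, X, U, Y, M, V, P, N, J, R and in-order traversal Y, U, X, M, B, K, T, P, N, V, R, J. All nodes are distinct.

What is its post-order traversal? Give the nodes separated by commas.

The first element of pre-order is the root; it splits in-order into left and right subtrees.
Root T: left subtree has 6 nodes {Y, U, X, M, B, K}, right has 5 {P, N, V, R, J}.
  Root K: left subtree has 5 nodes {Y, U, X, M, B}, right has 0 { }.
    Root B: left subtree has 4 nodes {Y, U, X, M}, right has 0 { }.
      Root X: left subtree has 2 nodes {Y, U}, right has 1 {M}.
        Root U: left subtree has 1 node {Y}, right has 0 { }.
  Root V: left subtree has 2 nodes {P, N}, right has 2 {R, J}.
    Root P: left subtree has 0 nodes { }, right has 1 {N}.
    Root J: left subtree has 1 node {R}, right has 0 { }.

Y, U, M, X, B, K, N, P, R, J, V, T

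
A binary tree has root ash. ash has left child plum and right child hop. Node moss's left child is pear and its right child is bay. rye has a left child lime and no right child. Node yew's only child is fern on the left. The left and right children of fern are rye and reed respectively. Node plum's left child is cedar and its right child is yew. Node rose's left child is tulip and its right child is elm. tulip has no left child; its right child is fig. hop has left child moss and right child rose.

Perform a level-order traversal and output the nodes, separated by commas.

Level-order visits nodes level by level from the root, left to right within each level.
Level 0: ash
Level 1: plum, hop
Level 2: cedar, yew, moss, rose
Level 3: fern, pear, bay, tulip, elm
Level 4: rye, reed, fig
Level 5: lime

ash, plum, hop, cedar, yew, moss, rose, fern, pear, bay, tulip, elm, rye, reed, fig, lime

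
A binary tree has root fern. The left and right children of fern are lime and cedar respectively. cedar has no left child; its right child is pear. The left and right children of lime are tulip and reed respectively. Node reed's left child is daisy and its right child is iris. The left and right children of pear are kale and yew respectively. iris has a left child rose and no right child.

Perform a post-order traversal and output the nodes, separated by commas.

tulip, daisy, rose, iris, reed, lime, kale, yew, pear, cedar, fern

Post-order visits the left subtree, then the right subtree, then the node.
At fern: go left to lime.
  At lime: go left to tulip.
    tulip is a leaf — visit tulip.
  At lime: go right to reed.
    At reed: go left to daisy.
      daisy is a leaf — visit daisy.
    At reed: go right to iris.
      At iris: go left to rose.
        rose is a leaf — visit rose.
      At iris: no right child.
      Visit iris.
    Visit reed.
  Visit lime.
At fern: go right to cedar.
  At cedar: no left child.
  At cedar: go right to pear.
    At pear: go left to kale.
      kale is a leaf — visit kale.
    At pear: go right to yew.
      yew is a leaf — visit yew.
    Visit pear.
  Visit cedar.
Visit fern.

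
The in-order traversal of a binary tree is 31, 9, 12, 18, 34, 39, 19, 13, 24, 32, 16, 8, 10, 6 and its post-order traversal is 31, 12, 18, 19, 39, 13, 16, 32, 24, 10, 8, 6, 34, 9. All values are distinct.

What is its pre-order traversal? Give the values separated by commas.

The last element of post-order is the root; it splits in-order into left and right subtrees.
Root 9: left subtree has 1 node {31}, right has 12 {12, 18, 34, 39, 19, 13, 24, 32, 16, 8, 10, 6}.
  Root 34: left subtree has 2 nodes {12, 18}, right has 9 {39, 19, 13, 24, 32, 16, 8, 10, 6}.
    Root 18: left subtree has 1 node {12}, right has 0 { }.
    Root 6: left subtree has 8 nodes {39, 19, 13, 24, 32, 16, 8, 10}, right has 0 { }.
      Root 8: left subtree has 6 nodes {39, 19, 13, 24, 32, 16}, right has 1 {10}.
        Root 24: left subtree has 3 nodes {39, 19, 13}, right has 2 {32, 16}.
          Root 13: left subtree has 2 nodes {39, 19}, right has 0 { }.
            Root 39: left subtree has 0 nodes { }, right has 1 {19}.
          Root 32: left subtree has 0 nodes { }, right has 1 {16}.

9, 31, 34, 18, 12, 6, 8, 24, 13, 39, 19, 32, 16, 10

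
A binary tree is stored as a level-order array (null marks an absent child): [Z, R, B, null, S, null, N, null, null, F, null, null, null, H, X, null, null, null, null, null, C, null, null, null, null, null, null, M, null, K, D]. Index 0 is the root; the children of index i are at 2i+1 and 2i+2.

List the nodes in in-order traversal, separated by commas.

R, F, C, S, Z, B, M, H, N, K, X, D

In-order visits the left subtree, then the node, then the right subtree.
At Z: go left to R.
  At R: no left child.
  Visit R.
  At R: go right to S.
    At S: go left to F.
      At F: no left child.
      Visit F.
      At F: go right to C.
        C is a leaf — visit C.
    Visit S.
    At S: no right child.
Visit Z.
At Z: go right to B.
  At B: no left child.
  Visit B.
  At B: go right to N.
    At N: go left to H.
      At H: go left to M.
        M is a leaf — visit M.
      Visit H.
      At H: no right child.
    Visit N.
    At N: go right to X.
      At X: go left to K.
        K is a leaf — visit K.
      Visit X.
      At X: go right to D.
        D is a leaf — visit D.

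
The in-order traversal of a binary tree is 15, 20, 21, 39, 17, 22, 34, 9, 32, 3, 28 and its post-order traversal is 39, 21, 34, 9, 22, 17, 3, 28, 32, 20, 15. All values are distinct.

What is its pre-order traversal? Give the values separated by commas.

15, 20, 32, 17, 21, 39, 22, 9, 34, 28, 3

The last element of post-order is the root; it splits in-order into left and right subtrees.
Root 15: left subtree has 0 nodes { }, right has 10 {20, 21, 39, 17, 22, 34, 9, 32, 3, 28}.
  Root 20: left subtree has 0 nodes { }, right has 9 {21, 39, 17, 22, 34, 9, 32, 3, 28}.
    Root 32: left subtree has 6 nodes {21, 39, 17, 22, 34, 9}, right has 2 {3, 28}.
      Root 17: left subtree has 2 nodes {21, 39}, right has 3 {22, 34, 9}.
        Root 21: left subtree has 0 nodes { }, right has 1 {39}.
        Root 22: left subtree has 0 nodes { }, right has 2 {34, 9}.
          Root 9: left subtree has 1 node {34}, right has 0 { }.
      Root 28: left subtree has 1 node {3}, right has 0 { }.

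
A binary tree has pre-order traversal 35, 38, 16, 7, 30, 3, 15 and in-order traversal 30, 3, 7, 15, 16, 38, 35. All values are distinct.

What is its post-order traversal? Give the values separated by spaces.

3 30 15 7 16 38 35

The first element of pre-order is the root; it splits in-order into left and right subtrees.
Root 35: left subtree has 6 nodes {30, 3, 7, 15, 16, 38}, right has 0 { }.
  Root 38: left subtree has 5 nodes {30, 3, 7, 15, 16}, right has 0 { }.
    Root 16: left subtree has 4 nodes {30, 3, 7, 15}, right has 0 { }.
      Root 7: left subtree has 2 nodes {30, 3}, right has 1 {15}.
        Root 30: left subtree has 0 nodes { }, right has 1 {3}.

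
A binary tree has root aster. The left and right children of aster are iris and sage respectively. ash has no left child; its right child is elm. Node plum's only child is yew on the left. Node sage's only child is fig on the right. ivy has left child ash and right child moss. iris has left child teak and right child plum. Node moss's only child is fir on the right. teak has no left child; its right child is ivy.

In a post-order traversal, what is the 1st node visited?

Post-order visits the left subtree, then the right subtree, then the node.
At aster: go left to iris.
  At iris: go left to teak.
    At teak: no left child.
    At teak: go right to ivy.
      At ivy: go left to ash.
        At ash: no left child.
        At ash: go right to elm.
          elm is a leaf — visit elm.
        Visit ash.
      At ivy: go right to moss.
        At moss: no left child.
        At moss: go right to fir.
          fir is a leaf — visit fir.
        Visit moss.
      Visit ivy.
    Visit teak.
  At iris: go right to plum.
    At plum: go left to yew.
      yew is a leaf — visit yew.
    At plum: no right child.
    Visit plum.
  Visit iris.
At aster: go right to sage.
  At sage: no left child.
  At sage: go right to fig.
    fig is a leaf — visit fig.
  Visit sage.
Visit aster.
Full post-order sequence: elm, ash, fir, moss, ivy, teak, yew, plum, iris, fig, sage, aster.

elm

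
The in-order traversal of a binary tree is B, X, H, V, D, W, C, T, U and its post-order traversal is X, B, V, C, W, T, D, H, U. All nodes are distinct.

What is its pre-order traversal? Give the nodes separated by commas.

The last element of post-order is the root; it splits in-order into left and right subtrees.
Root U: left subtree has 8 nodes {B, X, H, V, D, W, C, T}, right has 0 { }.
  Root H: left subtree has 2 nodes {B, X}, right has 5 {V, D, W, C, T}.
    Root B: left subtree has 0 nodes { }, right has 1 {X}.
    Root D: left subtree has 1 node {V}, right has 3 {W, C, T}.
      Root T: left subtree has 2 nodes {W, C}, right has 0 { }.
        Root W: left subtree has 0 nodes { }, right has 1 {C}.

U, H, B, X, D, V, T, W, C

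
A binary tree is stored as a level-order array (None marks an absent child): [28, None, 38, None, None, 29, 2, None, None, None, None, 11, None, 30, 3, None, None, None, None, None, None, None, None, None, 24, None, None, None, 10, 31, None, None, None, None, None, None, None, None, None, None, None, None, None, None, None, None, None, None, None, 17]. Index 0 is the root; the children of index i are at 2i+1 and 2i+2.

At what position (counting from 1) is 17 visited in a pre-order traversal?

Pre-order visits the node, then its left subtree, then its right subtree.
Visit 28.
At 28: no left child.
At 28: go right to 38.
  Visit 38.
  At 38: go left to 29.
    Visit 29.
    At 29: go left to 11.
      Visit 11.
      At 11: no left child.
      At 11: go right to 24.
        Visit 24.
        At 24: go left to 17.
          17 is a leaf — visit 17.
        At 24: no right child.
    At 29: no right child.
  At 38: go right to 2.
    Visit 2.
    At 2: go left to 30.
      Visit 30.
      At 30: no left child.
      At 30: go right to 10.
        10 is a leaf — visit 10.
    At 2: go right to 3.
      Visit 3.
      At 3: go left to 31.
        31 is a leaf — visit 31.
      At 3: no right child.
Full pre-order sequence: 28, 38, 29, 11, 24, 17, 2, 30, 10, 3, 31.

6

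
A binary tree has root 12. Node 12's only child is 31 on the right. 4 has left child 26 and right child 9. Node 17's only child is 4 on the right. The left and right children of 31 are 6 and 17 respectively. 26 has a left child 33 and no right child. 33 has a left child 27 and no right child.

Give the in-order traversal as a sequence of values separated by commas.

In-order visits the left subtree, then the node, then the right subtree.
At 12: no left child.
Visit 12.
At 12: go right to 31.
  At 31: go left to 6.
    6 is a leaf — visit 6.
  Visit 31.
  At 31: go right to 17.
    At 17: no left child.
    Visit 17.
    At 17: go right to 4.
      At 4: go left to 26.
        At 26: go left to 33.
          At 33: go left to 27.
            27 is a leaf — visit 27.
          Visit 33.
          At 33: no right child.
        Visit 26.
        At 26: no right child.
      Visit 4.
      At 4: go right to 9.
        9 is a leaf — visit 9.

12, 6, 31, 17, 27, 33, 26, 4, 9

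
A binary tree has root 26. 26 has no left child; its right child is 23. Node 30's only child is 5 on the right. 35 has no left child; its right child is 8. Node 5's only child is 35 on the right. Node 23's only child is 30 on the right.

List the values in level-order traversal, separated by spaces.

26 23 30 5 35 8

Level-order visits nodes level by level from the root, left to right within each level.
Level 0: 26
Level 1: 23
Level 2: 30
Level 3: 5
Level 4: 35
Level 5: 8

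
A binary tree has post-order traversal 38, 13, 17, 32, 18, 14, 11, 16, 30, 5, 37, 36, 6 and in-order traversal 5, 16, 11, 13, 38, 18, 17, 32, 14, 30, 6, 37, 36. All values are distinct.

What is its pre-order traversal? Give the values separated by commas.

6, 5, 30, 16, 11, 14, 18, 13, 38, 32, 17, 36, 37

The last element of post-order is the root; it splits in-order into left and right subtrees.
Root 6: left subtree has 10 nodes {5, 16, 11, 13, 38, 18, 17, 32, 14, 30}, right has 2 {37, 36}.
  Root 5: left subtree has 0 nodes { }, right has 9 {16, 11, 13, 38, 18, 17, 32, 14, 30}.
    Root 30: left subtree has 8 nodes {16, 11, 13, 38, 18, 17, 32, 14}, right has 0 { }.
      Root 16: left subtree has 0 nodes { }, right has 7 {11, 13, 38, 18, 17, 32, 14}.
        Root 11: left subtree has 0 nodes { }, right has 6 {13, 38, 18, 17, 32, 14}.
          Root 14: left subtree has 5 nodes {13, 38, 18, 17, 32}, right has 0 { }.
            Root 18: left subtree has 2 nodes {13, 38}, right has 2 {17, 32}.
              Root 13: left subtree has 0 nodes { }, right has 1 {38}.
              Root 32: left subtree has 1 node {17}, right has 0 { }.
  Root 36: left subtree has 1 node {37}, right has 0 { }.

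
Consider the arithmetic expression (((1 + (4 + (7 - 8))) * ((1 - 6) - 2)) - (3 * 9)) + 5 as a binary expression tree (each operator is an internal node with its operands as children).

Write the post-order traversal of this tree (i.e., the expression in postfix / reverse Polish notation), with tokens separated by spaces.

1 4 7 8 - + + 1 6 - 2 - * 3 9 * - 5 +

Post-order on an expression tree gives postfix notation: for each operator, emit left operand, right operand, then the operator.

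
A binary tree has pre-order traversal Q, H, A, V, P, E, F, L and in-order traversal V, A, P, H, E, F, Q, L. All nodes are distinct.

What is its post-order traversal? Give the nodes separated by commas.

The first element of pre-order is the root; it splits in-order into left and right subtrees.
Root Q: left subtree has 6 nodes {V, A, P, H, E, F}, right has 1 {L}.
  Root H: left subtree has 3 nodes {V, A, P}, right has 2 {E, F}.
    Root A: left subtree has 1 node {V}, right has 1 {P}.
    Root E: left subtree has 0 nodes { }, right has 1 {F}.

V, P, A, F, E, H, L, Q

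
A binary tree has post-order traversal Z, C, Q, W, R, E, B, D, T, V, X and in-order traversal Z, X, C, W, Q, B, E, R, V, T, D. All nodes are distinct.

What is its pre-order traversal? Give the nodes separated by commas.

The last element of post-order is the root; it splits in-order into left and right subtrees.
Root X: left subtree has 1 node {Z}, right has 9 {C, W, Q, B, E, R, V, T, D}.
  Root V: left subtree has 6 nodes {C, W, Q, B, E, R}, right has 2 {T, D}.
    Root B: left subtree has 3 nodes {C, W, Q}, right has 2 {E, R}.
      Root W: left subtree has 1 node {C}, right has 1 {Q}.
      Root E: left subtree has 0 nodes { }, right has 1 {R}.
    Root T: left subtree has 0 nodes { }, right has 1 {D}.

X, Z, V, B, W, C, Q, E, R, T, D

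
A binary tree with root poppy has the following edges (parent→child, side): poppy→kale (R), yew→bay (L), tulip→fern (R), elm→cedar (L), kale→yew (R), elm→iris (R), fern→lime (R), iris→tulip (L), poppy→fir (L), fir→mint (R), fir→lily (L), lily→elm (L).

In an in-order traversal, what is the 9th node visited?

In-order visits the left subtree, then the node, then the right subtree.
At poppy: go left to fir.
  At fir: go left to lily.
    At lily: go left to elm.
      At elm: go left to cedar.
        cedar is a leaf — visit cedar.
      Visit elm.
      At elm: go right to iris.
        At iris: go left to tulip.
          At tulip: no left child.
          Visit tulip.
          At tulip: go right to fern.
            At fern: no left child.
            Visit fern.
            At fern: go right to lime.
              lime is a leaf — visit lime.
        Visit iris.
        At iris: no right child.
    Visit lily.
    At lily: no right child.
  Visit fir.
  At fir: go right to mint.
    mint is a leaf — visit mint.
Visit poppy.
At poppy: go right to kale.
  At kale: no left child.
  Visit kale.
  At kale: go right to yew.
    At yew: go left to bay.
      bay is a leaf — visit bay.
    Visit yew.
    At yew: no right child.
Full in-order sequence: cedar, elm, tulip, fern, lime, iris, lily, fir, mint, poppy, kale, bay, yew.

mint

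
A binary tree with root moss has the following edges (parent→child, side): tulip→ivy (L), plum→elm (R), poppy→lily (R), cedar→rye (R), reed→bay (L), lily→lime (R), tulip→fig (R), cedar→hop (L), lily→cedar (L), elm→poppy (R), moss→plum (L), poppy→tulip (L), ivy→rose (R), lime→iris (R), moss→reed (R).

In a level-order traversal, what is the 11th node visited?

cedar

Level-order visits nodes level by level from the root, left to right within each level.
Level 0: moss
Level 1: plum, reed
Level 2: elm, bay
Level 3: poppy
Level 4: tulip, lily
Level 5: ivy, fig, cedar, lime
Level 6: rose, hop, rye, iris
Full level-order sequence: moss, plum, reed, elm, bay, poppy, tulip, lily, ivy, fig, cedar, lime, rose, hop, rye, iris.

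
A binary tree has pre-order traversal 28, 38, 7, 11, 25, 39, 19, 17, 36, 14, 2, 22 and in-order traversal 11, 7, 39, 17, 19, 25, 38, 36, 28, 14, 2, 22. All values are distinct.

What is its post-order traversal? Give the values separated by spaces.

The first element of pre-order is the root; it splits in-order into left and right subtrees.
Root 28: left subtree has 8 nodes {11, 7, 39, 17, 19, 25, 38, 36}, right has 3 {14, 2, 22}.
  Root 38: left subtree has 6 nodes {11, 7, 39, 17, 19, 25}, right has 1 {36}.
    Root 7: left subtree has 1 node {11}, right has 4 {39, 17, 19, 25}.
      Root 25: left subtree has 3 nodes {39, 17, 19}, right has 0 { }.
        Root 39: left subtree has 0 nodes { }, right has 2 {17, 19}.
          Root 19: left subtree has 1 node {17}, right has 0 { }.
  Root 14: left subtree has 0 nodes { }, right has 2 {2, 22}.
    Root 2: left subtree has 0 nodes { }, right has 1 {22}.

11 17 19 39 25 7 36 38 22 2 14 28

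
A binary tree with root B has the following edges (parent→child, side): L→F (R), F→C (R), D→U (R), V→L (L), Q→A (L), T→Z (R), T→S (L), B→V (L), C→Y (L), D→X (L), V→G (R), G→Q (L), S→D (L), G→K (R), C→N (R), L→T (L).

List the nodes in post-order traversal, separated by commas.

Post-order visits the left subtree, then the right subtree, then the node.
At B: go left to V.
  At V: go left to L.
    At L: go left to T.
      At T: go left to S.
        At S: go left to D.
          At D: go left to X.
            X is a leaf — visit X.
          At D: go right to U.
            U is a leaf — visit U.
          Visit D.
        At S: no right child.
        Visit S.
      At T: go right to Z.
        Z is a leaf — visit Z.
      Visit T.
    At L: go right to F.
      At F: no left child.
      At F: go right to C.
        At C: go left to Y.
          Y is a leaf — visit Y.
        At C: go right to N.
          N is a leaf — visit N.
        Visit C.
      Visit F.
    Visit L.
  At V: go right to G.
    At G: go left to Q.
      At Q: go left to A.
        A is a leaf — visit A.
      At Q: no right child.
      Visit Q.
    At G: go right to K.
      K is a leaf — visit K.
    Visit G.
  Visit V.
At B: no right child.
Visit B.

X, U, D, S, Z, T, Y, N, C, F, L, A, Q, K, G, V, B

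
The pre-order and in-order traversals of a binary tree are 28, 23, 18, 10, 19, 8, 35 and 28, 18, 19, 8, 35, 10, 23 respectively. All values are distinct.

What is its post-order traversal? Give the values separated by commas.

35, 8, 19, 10, 18, 23, 28

The first element of pre-order is the root; it splits in-order into left and right subtrees.
Root 28: left subtree has 0 nodes { }, right has 6 {18, 19, 8, 35, 10, 23}.
  Root 23: left subtree has 5 nodes {18, 19, 8, 35, 10}, right has 0 { }.
    Root 18: left subtree has 0 nodes { }, right has 4 {19, 8, 35, 10}.
      Root 10: left subtree has 3 nodes {19, 8, 35}, right has 0 { }.
        Root 19: left subtree has 0 nodes { }, right has 2 {8, 35}.
          Root 8: left subtree has 0 nodes { }, right has 1 {35}.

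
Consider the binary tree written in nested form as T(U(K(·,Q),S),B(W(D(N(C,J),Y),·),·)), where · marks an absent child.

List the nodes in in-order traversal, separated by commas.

In-order visits the left subtree, then the node, then the right subtree.
At T: go left to U.
  At U: go left to K.
    At K: no left child.
    Visit K.
    At K: go right to Q.
      Q is a leaf — visit Q.
  Visit U.
  At U: go right to S.
    S is a leaf — visit S.
Visit T.
At T: go right to B.
  At B: go left to W.
    At W: go left to D.
      At D: go left to N.
        At N: go left to C.
          C is a leaf — visit C.
        Visit N.
        At N: go right to J.
          J is a leaf — visit J.
      Visit D.
      At D: go right to Y.
        Y is a leaf — visit Y.
    Visit W.
    At W: no right child.
  Visit B.
  At B: no right child.

K, Q, U, S, T, C, N, J, D, Y, W, B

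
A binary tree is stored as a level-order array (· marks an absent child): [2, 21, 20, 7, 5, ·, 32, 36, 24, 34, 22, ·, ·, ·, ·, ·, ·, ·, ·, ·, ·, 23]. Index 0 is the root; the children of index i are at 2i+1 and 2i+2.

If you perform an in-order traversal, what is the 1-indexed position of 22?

In-order visits the left subtree, then the node, then the right subtree.
At 2: go left to 21.
  At 21: go left to 7.
    At 7: go left to 36.
      36 is a leaf — visit 36.
    Visit 7.
    At 7: go right to 24.
      24 is a leaf — visit 24.
  Visit 21.
  At 21: go right to 5.
    At 5: go left to 34.
      34 is a leaf — visit 34.
    Visit 5.
    At 5: go right to 22.
      At 22: go left to 23.
        23 is a leaf — visit 23.
      Visit 22.
      At 22: no right child.
Visit 2.
At 2: go right to 20.
  At 20: no left child.
  Visit 20.
  At 20: go right to 32.
    32 is a leaf — visit 32.
Full in-order sequence: 36, 7, 24, 21, 34, 5, 23, 22, 2, 20, 32.

8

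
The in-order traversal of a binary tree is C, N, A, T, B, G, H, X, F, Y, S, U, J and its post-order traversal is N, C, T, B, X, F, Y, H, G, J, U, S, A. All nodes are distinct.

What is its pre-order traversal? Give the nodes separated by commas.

The last element of post-order is the root; it splits in-order into left and right subtrees.
Root A: left subtree has 2 nodes {C, N}, right has 10 {T, B, G, H, X, F, Y, S, U, J}.
  Root C: left subtree has 0 nodes { }, right has 1 {N}.
  Root S: left subtree has 7 nodes {T, B, G, H, X, F, Y}, right has 2 {U, J}.
    Root G: left subtree has 2 nodes {T, B}, right has 4 {H, X, F, Y}.
      Root B: left subtree has 1 node {T}, right has 0 { }.
      Root H: left subtree has 0 nodes { }, right has 3 {X, F, Y}.
        Root Y: left subtree has 2 nodes {X, F}, right has 0 { }.
          Root F: left subtree has 1 node {X}, right has 0 { }.
    Root U: left subtree has 0 nodes { }, right has 1 {J}.

A, C, N, S, G, B, T, H, Y, F, X, U, J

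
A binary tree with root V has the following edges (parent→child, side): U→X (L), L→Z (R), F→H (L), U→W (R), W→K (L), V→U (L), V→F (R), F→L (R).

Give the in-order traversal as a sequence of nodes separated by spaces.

X U K W V H F L Z

In-order visits the left subtree, then the node, then the right subtree.
At V: go left to U.
  At U: go left to X.
    X is a leaf — visit X.
  Visit U.
  At U: go right to W.
    At W: go left to K.
      K is a leaf — visit K.
    Visit W.
    At W: no right child.
Visit V.
At V: go right to F.
  At F: go left to H.
    H is a leaf — visit H.
  Visit F.
  At F: go right to L.
    At L: no left child.
    Visit L.
    At L: go right to Z.
      Z is a leaf — visit Z.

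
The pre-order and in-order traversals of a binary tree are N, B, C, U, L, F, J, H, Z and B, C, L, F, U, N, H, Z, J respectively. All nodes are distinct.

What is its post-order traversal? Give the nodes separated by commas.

F, L, U, C, B, Z, H, J, N

The first element of pre-order is the root; it splits in-order into left and right subtrees.
Root N: left subtree has 5 nodes {B, C, L, F, U}, right has 3 {H, Z, J}.
  Root B: left subtree has 0 nodes { }, right has 4 {C, L, F, U}.
    Root C: left subtree has 0 nodes { }, right has 3 {L, F, U}.
      Root U: left subtree has 2 nodes {L, F}, right has 0 { }.
        Root L: left subtree has 0 nodes { }, right has 1 {F}.
  Root J: left subtree has 2 nodes {H, Z}, right has 0 { }.
    Root H: left subtree has 0 nodes { }, right has 1 {Z}.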